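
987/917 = 141/131=1.08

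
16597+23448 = 40045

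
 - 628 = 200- 828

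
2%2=0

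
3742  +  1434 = 5176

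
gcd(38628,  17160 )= 12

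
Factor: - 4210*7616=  - 2^7*5^1*7^1*17^1*421^1 = - 32063360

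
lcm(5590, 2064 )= 134160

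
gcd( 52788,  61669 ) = 83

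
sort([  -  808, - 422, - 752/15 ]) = [  -  808, - 422, - 752/15 ]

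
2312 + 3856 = 6168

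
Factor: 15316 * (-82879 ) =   -  2^2*7^1* 67^1*547^1*1237^1 = - 1269374764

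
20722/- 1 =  - 20722/1 = -20722.00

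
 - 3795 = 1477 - 5272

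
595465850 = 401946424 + 193519426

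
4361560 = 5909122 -1547562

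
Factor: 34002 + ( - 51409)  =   - 13^2 * 103^1 = -  17407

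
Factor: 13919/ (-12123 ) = -31/27 = -3^( -3) * 31^1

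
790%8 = 6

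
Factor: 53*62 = 2^1*31^1*53^1 = 3286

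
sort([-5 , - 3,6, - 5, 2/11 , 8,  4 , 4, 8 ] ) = [  -  5, - 5,-3, 2/11, 4,  4  ,  6, 8, 8]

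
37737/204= 12579/68 = 184.99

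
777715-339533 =438182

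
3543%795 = 363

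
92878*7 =650146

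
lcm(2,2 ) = 2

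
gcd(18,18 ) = 18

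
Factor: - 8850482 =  - 2^1*4425241^1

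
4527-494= 4033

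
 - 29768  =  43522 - 73290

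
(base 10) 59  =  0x3B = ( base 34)1p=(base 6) 135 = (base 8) 73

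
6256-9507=-3251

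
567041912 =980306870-413264958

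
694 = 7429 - 6735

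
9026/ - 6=  -  4513/3 = -1504.33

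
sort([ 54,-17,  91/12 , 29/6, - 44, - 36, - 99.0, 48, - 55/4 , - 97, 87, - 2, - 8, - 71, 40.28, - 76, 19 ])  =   [ - 99.0, - 97, - 76, - 71,-44, - 36, - 17, - 55/4, - 8,  -  2, 29/6, 91/12,19, 40.28,48, 54, 87 ] 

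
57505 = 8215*7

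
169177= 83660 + 85517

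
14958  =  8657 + 6301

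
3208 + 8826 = 12034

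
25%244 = 25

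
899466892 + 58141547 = 957608439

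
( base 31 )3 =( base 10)3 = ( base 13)3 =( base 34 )3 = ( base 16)3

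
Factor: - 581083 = -83^1*7001^1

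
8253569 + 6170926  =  14424495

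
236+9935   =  10171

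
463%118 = 109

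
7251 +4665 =11916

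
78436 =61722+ 16714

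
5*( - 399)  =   - 1995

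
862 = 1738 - 876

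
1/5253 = 1/5253 = 0.00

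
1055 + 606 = 1661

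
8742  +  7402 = 16144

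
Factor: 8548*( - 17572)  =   - 2^4*23^1*191^1 * 2137^1 = -  150205456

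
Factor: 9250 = 2^1*5^3 * 37^1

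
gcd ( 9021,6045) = 93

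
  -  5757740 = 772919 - 6530659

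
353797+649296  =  1003093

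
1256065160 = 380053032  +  876012128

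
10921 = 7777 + 3144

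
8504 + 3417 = 11921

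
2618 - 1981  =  637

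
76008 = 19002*4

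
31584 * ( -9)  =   - 284256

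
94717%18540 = 2017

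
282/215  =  282/215 = 1.31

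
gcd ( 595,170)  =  85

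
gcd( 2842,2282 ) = 14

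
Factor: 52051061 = 167^1*311683^1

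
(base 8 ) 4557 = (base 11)18A6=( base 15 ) ab0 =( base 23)4D0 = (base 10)2415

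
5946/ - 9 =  - 1982/3= - 660.67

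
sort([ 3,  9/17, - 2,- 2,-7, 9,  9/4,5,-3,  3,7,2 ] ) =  [-7,- 3,-2, - 2 , 9/17,2 , 9/4,  3,3,  5,7, 9] 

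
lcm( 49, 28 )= 196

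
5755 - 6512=  -  757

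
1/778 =1/778= 0.00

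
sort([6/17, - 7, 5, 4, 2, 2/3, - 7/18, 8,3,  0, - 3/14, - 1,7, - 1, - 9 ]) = [ - 9, - 7, - 1, - 1, - 7/18,-3/14, 0, 6/17, 2/3, 2, 3,  4, 5 , 7,8 ]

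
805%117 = 103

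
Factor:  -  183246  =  - 2^1*3^1*7^1 * 4363^1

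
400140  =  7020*57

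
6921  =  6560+361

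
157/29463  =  157/29463 = 0.01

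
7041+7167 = 14208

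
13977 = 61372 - 47395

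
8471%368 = 7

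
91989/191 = 91989/191 = 481.62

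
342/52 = 171/26=6.58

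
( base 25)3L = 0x60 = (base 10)96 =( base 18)56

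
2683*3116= 8360228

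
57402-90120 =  - 32718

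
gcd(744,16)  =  8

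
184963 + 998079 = 1183042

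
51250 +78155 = 129405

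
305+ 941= 1246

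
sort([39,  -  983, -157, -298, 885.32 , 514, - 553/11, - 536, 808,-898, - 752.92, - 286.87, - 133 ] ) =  [ - 983, - 898, - 752.92, - 536,  -  298, - 286.87, - 157,  -  133,-553/11, 39, 514, 808,885.32 ] 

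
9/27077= 9/27077 = 0.00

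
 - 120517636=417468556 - 537986192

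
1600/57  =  28+4/57 = 28.07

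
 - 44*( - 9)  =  396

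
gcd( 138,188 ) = 2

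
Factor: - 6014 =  - 2^1 * 31^1 * 97^1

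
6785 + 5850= 12635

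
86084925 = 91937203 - 5852278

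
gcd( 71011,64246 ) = 1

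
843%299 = 245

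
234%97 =40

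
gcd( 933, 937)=1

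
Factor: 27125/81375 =3^ ( - 1) = 1/3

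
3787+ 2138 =5925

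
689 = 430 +259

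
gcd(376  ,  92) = 4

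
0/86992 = 0 = 0.00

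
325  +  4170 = 4495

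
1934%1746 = 188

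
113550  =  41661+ 71889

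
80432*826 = 66436832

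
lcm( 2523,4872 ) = 141288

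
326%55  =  51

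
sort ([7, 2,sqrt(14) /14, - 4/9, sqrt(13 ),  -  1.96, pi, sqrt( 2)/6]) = [ - 1.96,  -  4/9,  sqrt(2) /6, sqrt ( 14)/14, 2,pi,sqrt( 13), 7]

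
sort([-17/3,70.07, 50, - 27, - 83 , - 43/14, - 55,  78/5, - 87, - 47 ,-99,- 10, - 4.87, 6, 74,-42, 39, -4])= [ - 99, - 87,-83, - 55, - 47,-42, - 27, - 10, -17/3,-4.87,-4, - 43/14, 6, 78/5,39, 50, 70.07, 74] 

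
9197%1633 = 1032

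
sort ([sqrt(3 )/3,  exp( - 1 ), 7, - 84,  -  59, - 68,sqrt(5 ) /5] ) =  [ - 84,-68, - 59 , exp(  -  1 ), sqrt(5 )/5, sqrt(3)/3,7 ] 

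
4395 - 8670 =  - 4275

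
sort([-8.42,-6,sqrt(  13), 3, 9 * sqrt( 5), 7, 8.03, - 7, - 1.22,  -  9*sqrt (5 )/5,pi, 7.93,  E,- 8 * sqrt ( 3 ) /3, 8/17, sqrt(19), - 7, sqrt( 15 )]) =[ - 8.42, - 7, - 7, - 6, - 8*sqrt ( 3)/3,  -  9*sqrt(5)/5, - 1.22,8/17 , E, 3, pi, sqrt( 13 ), sqrt ( 15), sqrt( 19 ), 7 , 7.93 , 8.03, 9*sqrt( 5 )]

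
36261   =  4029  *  9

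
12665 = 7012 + 5653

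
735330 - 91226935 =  - 90491605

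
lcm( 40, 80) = 80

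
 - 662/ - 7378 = 331/3689 = 0.09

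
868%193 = 96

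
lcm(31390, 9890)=721970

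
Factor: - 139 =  - 139^1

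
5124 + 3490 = 8614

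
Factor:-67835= - 5^1 *13567^1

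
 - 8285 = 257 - 8542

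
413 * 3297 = 1361661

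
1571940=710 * 2214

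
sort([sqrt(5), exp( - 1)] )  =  [ exp( - 1), sqrt ( 5) ] 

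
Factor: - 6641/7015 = - 5^( - 1) * 23^( - 1 ) *29^1*61^ ( - 1 )*229^1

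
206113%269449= 206113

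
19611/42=6537/14 = 466.93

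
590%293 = 4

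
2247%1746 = 501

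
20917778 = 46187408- 25269630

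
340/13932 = 85/3483 = 0.02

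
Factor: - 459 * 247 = - 3^3*13^1*17^1 * 19^1 = -113373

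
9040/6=1506 + 2/3  =  1506.67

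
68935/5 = 13787 =13787.00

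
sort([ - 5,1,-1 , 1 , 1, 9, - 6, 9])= [ - 6, - 5,-1, 1, 1,1, 9, 9]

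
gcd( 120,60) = 60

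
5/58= 5/58 = 0.09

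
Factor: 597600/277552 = 2^1*3^2*5^2*11^(-1)*19^( - 1 )   =  450/209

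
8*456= 3648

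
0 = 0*36378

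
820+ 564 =1384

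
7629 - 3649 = 3980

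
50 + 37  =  87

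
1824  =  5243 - 3419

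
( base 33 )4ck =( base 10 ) 4772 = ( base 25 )7fm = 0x12a4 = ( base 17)g8c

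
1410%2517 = 1410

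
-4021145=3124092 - 7145237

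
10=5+5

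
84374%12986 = 6458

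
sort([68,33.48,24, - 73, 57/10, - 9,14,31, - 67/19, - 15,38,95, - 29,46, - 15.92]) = [  -  73, - 29, - 15.92, - 15,  -  9 , - 67/19, 57/10,14 , 24, 31,33.48,38,46 , 68,  95 ] 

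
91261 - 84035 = 7226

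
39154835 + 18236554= 57391389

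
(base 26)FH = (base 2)110010111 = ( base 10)407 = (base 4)12113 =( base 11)340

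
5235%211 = 171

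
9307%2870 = 697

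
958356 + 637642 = 1595998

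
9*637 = 5733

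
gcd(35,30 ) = 5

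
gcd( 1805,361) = 361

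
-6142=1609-7751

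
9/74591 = 9/74591=0.00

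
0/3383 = 0 = 0.00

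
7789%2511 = 256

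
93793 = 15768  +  78025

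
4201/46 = 4201/46 = 91.33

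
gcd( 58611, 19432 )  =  7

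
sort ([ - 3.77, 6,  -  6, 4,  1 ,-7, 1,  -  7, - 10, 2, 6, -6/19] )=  [ - 10, - 7,  -  7,-6,- 3.77, -6/19,  1,1,2,  4, 6,6] 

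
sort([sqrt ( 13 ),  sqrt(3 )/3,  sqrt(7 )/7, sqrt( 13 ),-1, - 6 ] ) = [ - 6, - 1,sqrt( 7 )/7 , sqrt( 3 )/3,sqrt(13 ),sqrt( 13 ) ] 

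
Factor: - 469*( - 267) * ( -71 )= - 3^1*7^1*67^1 * 71^1*89^1= - 8890833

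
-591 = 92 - 683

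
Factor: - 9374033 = - 9374033^1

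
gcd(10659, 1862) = 19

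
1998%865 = 268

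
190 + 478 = 668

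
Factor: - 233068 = -2^2* 11^1*5297^1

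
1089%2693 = 1089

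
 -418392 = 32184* ( - 13)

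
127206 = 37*3438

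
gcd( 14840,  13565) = 5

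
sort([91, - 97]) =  [-97, 91]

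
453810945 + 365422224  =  819233169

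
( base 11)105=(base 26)4M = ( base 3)11200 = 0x7e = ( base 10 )126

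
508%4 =0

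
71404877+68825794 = 140230671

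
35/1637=35/1637 = 0.02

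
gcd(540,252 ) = 36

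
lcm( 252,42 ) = 252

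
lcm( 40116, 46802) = 280812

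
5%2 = 1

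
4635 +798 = 5433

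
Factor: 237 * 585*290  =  40207050 = 2^1 * 3^3*5^2*13^1*29^1*79^1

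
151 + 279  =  430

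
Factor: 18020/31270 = 2^1*17^1*59^(-1)= 34/59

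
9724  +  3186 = 12910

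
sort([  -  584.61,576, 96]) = [ - 584.61,  96, 576 ] 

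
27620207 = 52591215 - 24971008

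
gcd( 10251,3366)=153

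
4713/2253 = 2 + 69/751 = 2.09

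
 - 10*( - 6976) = 69760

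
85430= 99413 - 13983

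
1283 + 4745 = 6028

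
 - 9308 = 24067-33375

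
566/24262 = 283/12131= 0.02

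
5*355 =1775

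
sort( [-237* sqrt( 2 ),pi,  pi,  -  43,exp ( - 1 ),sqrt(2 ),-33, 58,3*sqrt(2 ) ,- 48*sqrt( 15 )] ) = [ - 237*sqrt(2 ) , - 48*sqrt( 15 ), - 43, - 33,exp( -1), sqrt(2),pi,pi,3* sqrt( 2 ), 58] 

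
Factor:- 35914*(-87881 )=3156158234 = 2^1 * 17957^1*87881^1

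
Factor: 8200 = 2^3 * 5^2*41^1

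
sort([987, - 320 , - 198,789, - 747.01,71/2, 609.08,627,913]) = [ - 747.01, - 320 , - 198 , 71/2, 609.08,627, 789, 913, 987] 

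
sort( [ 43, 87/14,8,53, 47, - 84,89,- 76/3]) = [ - 84, - 76/3,87/14, 8,  43,47,53, 89]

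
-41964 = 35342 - 77306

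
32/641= 32/641 = 0.05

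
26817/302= 26817/302 =88.80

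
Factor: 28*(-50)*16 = -22400 = -2^7* 5^2 * 7^1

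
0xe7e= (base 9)5072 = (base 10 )3710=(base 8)7176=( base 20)95a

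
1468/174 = 734/87 = 8.44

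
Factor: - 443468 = - 2^2*29^1*3823^1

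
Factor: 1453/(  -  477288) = -2^( - 3)*3^( - 2)*7^( - 1)*947^( - 1)*1453^1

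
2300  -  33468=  - 31168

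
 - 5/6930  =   - 1 + 1385/1386 = -0.00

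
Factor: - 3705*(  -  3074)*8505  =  96864890850= 2^1*3^6*5^2*7^1*13^1*19^1* 29^1*53^1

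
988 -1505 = - 517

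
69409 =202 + 69207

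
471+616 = 1087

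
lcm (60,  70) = 420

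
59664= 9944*6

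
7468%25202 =7468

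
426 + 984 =1410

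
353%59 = 58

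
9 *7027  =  63243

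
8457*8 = 67656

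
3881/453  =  8+257/453 = 8.57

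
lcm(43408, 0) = 0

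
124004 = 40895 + 83109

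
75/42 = 25/14 = 1.79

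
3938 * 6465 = 25459170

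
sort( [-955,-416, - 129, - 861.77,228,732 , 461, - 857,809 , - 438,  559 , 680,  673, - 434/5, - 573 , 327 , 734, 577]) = [ - 955,- 861.77, - 857, - 573, - 438, - 416, - 129, - 434/5,228,327,  461, 559,  577 , 673,  680, 732 , 734, 809] 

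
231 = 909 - 678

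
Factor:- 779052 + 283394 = -495658 = -2^1*247829^1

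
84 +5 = 89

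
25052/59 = 25052/59 =424.61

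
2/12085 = 2/12085=0.00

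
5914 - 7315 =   -  1401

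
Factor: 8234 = 2^1*23^1*179^1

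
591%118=1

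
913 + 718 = 1631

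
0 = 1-1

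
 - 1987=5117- 7104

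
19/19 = 1 = 1.00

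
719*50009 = 35956471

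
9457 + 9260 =18717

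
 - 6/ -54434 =3/27217=0.00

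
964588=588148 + 376440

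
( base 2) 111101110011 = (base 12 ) 2357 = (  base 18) c3d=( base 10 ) 3955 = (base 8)7563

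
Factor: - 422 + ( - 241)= - 3^1*13^1*17^1  =  - 663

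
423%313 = 110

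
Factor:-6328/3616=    - 7/4=- 2^ (-2 )*7^1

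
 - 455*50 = -22750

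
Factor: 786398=2^1*37^1*10627^1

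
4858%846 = 628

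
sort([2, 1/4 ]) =[1/4, 2] 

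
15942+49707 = 65649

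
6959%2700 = 1559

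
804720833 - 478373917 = 326346916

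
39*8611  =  335829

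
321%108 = 105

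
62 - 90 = -28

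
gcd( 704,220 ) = 44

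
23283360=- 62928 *(-370 )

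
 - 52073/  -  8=52073/8=6509.12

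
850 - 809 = 41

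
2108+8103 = 10211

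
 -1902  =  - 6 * 317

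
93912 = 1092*86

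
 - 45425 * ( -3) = 136275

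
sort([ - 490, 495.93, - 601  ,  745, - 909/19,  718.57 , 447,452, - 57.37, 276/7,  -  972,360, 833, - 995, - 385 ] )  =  [ - 995, - 972, - 601, - 490, - 385, - 57.37, - 909/19,276/7, 360,  447,452, 495.93,718.57,745,  833 ] 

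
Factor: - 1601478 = -2^1* 3^3*47^1*631^1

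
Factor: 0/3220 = 0  =  0^1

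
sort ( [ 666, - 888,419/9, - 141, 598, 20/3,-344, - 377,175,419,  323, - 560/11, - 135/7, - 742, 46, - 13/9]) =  [ - 888,- 742, - 377,  -  344,  -  141, - 560/11, - 135/7, - 13/9, 20/3, 46, 419/9, 175, 323,  419,598 , 666 ]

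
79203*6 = 475218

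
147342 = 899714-752372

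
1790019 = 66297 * 27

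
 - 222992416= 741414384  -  964406800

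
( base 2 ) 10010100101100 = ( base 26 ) e20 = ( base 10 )9516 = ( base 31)9ru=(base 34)87U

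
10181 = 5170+5011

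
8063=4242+3821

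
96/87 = 32/29 = 1.10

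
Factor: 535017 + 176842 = 711859^1 = 711859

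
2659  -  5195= - 2536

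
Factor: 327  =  3^1  *  109^1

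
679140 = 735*924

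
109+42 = 151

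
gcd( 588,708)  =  12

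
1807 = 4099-2292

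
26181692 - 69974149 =-43792457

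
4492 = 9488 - 4996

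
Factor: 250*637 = 159250= 2^1*5^3*7^2 * 13^1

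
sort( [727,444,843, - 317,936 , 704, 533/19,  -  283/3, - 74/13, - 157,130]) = [ - 317,  -  157,  -  283/3,- 74/13 , 533/19,  130, 444, 704,727,843, 936 ]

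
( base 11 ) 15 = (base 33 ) g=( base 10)16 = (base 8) 20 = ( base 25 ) g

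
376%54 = 52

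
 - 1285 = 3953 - 5238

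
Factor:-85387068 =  - 2^2* 3^3*13^1 * 61^1 * 997^1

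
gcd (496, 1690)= 2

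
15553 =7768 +7785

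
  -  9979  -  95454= - 105433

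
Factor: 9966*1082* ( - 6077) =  - 2^2 * 3^1*11^1*59^1*103^1 * 151^1 * 541^1   =  - 65529579324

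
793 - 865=-72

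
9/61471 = 9/61471 = 0.00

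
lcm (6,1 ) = 6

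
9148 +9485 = 18633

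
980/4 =245 = 245.00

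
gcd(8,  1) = 1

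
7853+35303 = 43156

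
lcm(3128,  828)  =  28152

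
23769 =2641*9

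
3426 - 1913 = 1513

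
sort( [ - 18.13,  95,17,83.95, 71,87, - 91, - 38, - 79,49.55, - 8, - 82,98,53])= [-91 , - 82, - 79,-38,-18.13, - 8,17, 49.55,53,71,83.95,87, 95, 98] 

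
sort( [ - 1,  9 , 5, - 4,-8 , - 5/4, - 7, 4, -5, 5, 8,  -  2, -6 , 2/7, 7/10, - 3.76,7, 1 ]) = [ - 8, - 7, -6,-5, - 4,-3.76, - 2,- 5/4, -1, 2/7,  7/10, 1 , 4 , 5, 5,7 , 8, 9]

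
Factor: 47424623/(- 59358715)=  - 5^( - 1 ) * 13^(- 2)*83^1*199^( - 1 ) *353^( -1 )* 571381^1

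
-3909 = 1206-5115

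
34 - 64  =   - 30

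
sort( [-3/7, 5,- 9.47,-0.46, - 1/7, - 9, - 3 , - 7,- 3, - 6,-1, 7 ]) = [- 9.47, - 9, - 7,-6, - 3,-3, - 1, - 0.46 , - 3/7, - 1/7,  5,7 ] 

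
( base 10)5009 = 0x1391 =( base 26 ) 7AH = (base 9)6775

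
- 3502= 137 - 3639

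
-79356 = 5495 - 84851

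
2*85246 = 170492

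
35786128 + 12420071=48206199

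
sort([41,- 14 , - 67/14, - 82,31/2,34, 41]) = [-82, - 14, - 67/14,31/2,34,41, 41 ]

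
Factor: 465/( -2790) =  - 2^( - 1 )*3^( - 1) = - 1/6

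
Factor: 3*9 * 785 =21195 =3^3*5^1*157^1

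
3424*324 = 1109376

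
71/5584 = 71/5584  =  0.01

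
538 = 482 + 56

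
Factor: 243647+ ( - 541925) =- 2^1*3^2*73^1 * 227^1 = - 298278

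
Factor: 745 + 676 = 7^2 * 29^1= 1421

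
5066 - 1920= 3146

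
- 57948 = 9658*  (-6)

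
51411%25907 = 25504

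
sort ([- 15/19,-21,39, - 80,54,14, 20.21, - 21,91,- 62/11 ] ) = [- 80,-21, - 21, - 62/11, - 15/19,14,20.21, 39,54,91 ] 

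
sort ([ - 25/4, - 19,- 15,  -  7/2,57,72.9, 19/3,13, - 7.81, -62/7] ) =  [ - 19, - 15 ,-62/7 , - 7.81,-25/4 ,-7/2,19/3,13,57, 72.9] 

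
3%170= 3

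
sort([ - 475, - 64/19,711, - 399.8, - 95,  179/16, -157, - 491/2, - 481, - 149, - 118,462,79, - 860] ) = [ - 860,-481, - 475, - 399.8, - 491/2, - 157, - 149, - 118, -95, - 64/19, 179/16,79,462,711]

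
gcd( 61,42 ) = 1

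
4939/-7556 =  - 4939/7556 = - 0.65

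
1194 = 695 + 499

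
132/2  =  66 = 66.00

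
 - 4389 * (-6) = 26334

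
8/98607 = 8/98607   =  0.00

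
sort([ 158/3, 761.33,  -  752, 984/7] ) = [ - 752, 158/3, 984/7 , 761.33]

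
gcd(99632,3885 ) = 1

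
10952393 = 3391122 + 7561271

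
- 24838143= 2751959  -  27590102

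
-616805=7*( - 88115) 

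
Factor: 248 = 2^3  *  31^1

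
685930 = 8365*82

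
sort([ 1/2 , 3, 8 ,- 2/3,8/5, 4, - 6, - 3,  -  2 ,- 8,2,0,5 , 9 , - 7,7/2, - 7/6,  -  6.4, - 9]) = [  -  9, - 8,-7, - 6.4, - 6, - 3, - 2, - 7/6,  -  2/3,0 , 1/2,8/5, 2, 3 , 7/2, 4 , 5, 8,9]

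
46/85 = 46/85 = 0.54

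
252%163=89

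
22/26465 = 22/26465  =  0.00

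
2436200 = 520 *4685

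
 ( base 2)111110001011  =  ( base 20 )9IJ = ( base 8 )7613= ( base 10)3979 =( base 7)14413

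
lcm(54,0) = 0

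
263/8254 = 263/8254 = 0.03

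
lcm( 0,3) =0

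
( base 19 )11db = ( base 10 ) 7478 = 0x1d36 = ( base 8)16466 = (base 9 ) 11228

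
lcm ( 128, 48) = 384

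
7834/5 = 7834/5= 1566.80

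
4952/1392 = 619/174 = 3.56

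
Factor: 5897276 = 2^2*7^1*11^1*41^1*467^1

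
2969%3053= 2969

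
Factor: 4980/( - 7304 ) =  - 15/22  =  - 2^ ( - 1)*3^1 * 5^1*11^(-1 )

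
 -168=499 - 667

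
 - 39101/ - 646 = 39101/646 = 60.53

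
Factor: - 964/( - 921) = 2^2*3^(- 1)*241^1*307^ (  -  1 )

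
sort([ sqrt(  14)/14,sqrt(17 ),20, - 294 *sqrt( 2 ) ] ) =[  -  294 * sqrt( 2), sqrt( 14)/14, sqrt( 17 ),20 ] 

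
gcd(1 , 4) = 1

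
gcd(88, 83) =1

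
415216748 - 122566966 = 292649782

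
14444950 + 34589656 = 49034606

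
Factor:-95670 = -2^1 * 3^2 * 5^1*1063^1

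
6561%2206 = 2149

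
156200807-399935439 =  - 243734632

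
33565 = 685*49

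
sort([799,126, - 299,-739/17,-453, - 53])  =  [  -  453,-299, - 53, - 739/17,126,799 ] 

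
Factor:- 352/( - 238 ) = 176/119  =  2^4*7^( - 1)*11^1*17^( - 1 ) 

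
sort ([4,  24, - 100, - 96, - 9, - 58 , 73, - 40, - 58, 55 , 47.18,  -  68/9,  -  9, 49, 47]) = [ - 100,-96,-58, - 58,-40, - 9,- 9, - 68/9, 4,24, 47,47.18, 49,  55,73] 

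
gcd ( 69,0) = 69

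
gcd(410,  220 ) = 10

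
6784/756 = 1696/189= 8.97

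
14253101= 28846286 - 14593185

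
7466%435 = 71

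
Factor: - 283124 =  - 2^2  *  37^1*1913^1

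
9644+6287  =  15931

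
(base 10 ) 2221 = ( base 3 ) 10001021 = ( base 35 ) 1SG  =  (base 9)3037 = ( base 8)4255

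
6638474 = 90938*73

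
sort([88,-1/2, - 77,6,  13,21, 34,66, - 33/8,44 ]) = [ - 77,- 33/8, - 1/2,6,13, 21, 34, 44 , 66, 88 ]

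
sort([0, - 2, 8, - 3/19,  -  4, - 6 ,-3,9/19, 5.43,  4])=[ - 6, - 4, - 3, - 2, - 3/19,0, 9/19,4,5.43,8 ]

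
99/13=99/13 = 7.62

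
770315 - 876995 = -106680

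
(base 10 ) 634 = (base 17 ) 235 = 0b1001111010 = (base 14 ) 334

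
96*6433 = 617568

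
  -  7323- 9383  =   - 16706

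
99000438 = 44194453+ 54805985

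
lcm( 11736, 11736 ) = 11736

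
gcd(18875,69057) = 1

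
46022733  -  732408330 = -686385597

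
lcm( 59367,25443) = 178101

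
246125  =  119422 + 126703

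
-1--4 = 3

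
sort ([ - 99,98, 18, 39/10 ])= [ - 99, 39/10, 18,98]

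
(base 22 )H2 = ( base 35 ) AQ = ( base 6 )1424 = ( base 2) 101111000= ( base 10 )376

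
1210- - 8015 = 9225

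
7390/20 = 739/2 = 369.50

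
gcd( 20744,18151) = 2593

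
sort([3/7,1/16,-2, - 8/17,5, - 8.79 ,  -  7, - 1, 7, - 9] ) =[ - 9,- 8.79, - 7, - 2,  -  1 , - 8/17, 1/16,3/7, 5,7]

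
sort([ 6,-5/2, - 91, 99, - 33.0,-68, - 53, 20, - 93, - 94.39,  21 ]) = [ - 94.39, - 93, - 91, - 68, - 53,-33.0, - 5/2,6,20, 21,  99 ] 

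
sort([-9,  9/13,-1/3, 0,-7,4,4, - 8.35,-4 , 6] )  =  [-9,- 8.35, - 7, - 4, - 1/3,0, 9/13, 4,4, 6 ]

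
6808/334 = 3404/167= 20.38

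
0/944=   0 = 0.00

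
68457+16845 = 85302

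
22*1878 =41316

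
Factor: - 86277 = - 3^1*28759^1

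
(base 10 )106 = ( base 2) 1101010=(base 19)5B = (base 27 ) 3p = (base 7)211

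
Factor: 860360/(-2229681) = -2^3*3^( - 1)*5^1*137^1*157^1*439^(-1 )*1693^(  -  1) 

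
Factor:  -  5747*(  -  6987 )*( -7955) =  - 319427368995= -  3^1*5^1*7^1*17^1*37^1 * 43^1 * 137^1*821^1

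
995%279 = 158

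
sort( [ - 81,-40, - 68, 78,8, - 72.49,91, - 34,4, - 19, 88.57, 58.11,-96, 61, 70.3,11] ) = [ - 96, - 81,  -  72.49, - 68,  -  40, - 34, - 19, 4, 8 , 11, 58.11, 61, 70.3,78, 88.57, 91 ]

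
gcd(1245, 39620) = 5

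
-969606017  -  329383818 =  -1298989835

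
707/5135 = 707/5135 = 0.14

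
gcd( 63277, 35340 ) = 1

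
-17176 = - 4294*4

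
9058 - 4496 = 4562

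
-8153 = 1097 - 9250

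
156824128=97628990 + 59195138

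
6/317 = 6/317 =0.02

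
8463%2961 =2541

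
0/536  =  0 = 0.00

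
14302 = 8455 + 5847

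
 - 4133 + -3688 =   -  7821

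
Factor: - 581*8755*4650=  -  23652945750  =  - 2^1*3^1*5^3*7^1*17^1*31^1 * 83^1*103^1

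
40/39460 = 2/1973 = 0.00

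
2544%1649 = 895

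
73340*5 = 366700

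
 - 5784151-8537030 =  - 14321181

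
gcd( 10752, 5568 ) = 192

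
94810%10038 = 4468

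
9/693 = 1/77 = 0.01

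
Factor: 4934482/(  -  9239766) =-3^(-1)*7^1*352463^1*1539961^(-1 ) = - 2467241/4619883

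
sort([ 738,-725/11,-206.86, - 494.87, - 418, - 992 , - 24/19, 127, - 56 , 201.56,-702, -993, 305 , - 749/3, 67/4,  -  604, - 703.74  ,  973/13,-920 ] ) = [ - 993,- 992,- 920, - 703.74,  -  702, - 604,-494.87 , - 418, - 749/3 , -206.86, - 725/11, - 56,  -  24/19, 67/4,973/13,  127, 201.56,305, 738 ] 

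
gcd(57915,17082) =117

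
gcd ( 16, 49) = 1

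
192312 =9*21368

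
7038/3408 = 2 + 37/568 =2.07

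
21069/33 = 7023/11=638.45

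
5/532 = 5/532 = 0.01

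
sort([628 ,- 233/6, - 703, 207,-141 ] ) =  [-703, - 141, - 233/6,207, 628 ]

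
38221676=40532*943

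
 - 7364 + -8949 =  - 16313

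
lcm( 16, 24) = 48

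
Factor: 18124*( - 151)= -2736724= - 2^2*23^1*151^1*197^1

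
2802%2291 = 511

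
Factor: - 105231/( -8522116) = 2^( - 2 )*3^1*7^1*5011^1*2130529^( - 1)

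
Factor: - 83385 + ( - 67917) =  - 2^1*3^1 * 151^1*167^1 = - 151302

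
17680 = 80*221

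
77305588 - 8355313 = 68950275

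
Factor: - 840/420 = -2 = - 2^1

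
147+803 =950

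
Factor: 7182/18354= 9/23 = 3^2*23^( - 1) 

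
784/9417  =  784/9417=0.08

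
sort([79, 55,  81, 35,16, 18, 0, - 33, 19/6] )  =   [  -  33, 0, 19/6,16,18, 35, 55, 79, 81]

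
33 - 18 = 15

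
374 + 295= 669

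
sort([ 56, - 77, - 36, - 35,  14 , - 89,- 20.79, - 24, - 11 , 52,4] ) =[-89, - 77, - 36 , - 35 , - 24, - 20.79, - 11,4,14, 52,56]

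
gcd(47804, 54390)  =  74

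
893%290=23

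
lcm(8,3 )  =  24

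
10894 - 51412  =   - 40518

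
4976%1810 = 1356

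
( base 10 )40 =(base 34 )16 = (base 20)20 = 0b101000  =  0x28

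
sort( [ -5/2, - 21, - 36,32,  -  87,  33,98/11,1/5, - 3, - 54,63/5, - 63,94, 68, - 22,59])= [ - 87, - 63, - 54, - 36 , - 22, - 21,-3, - 5/2,1/5, 98/11,63/5,32, 33, 59, 68,  94 ] 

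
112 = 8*14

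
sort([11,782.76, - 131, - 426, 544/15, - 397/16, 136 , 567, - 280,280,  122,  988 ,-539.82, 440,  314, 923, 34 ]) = [ - 539.82, - 426, - 280, - 131, - 397/16,11,34, 544/15, 122, 136,280 , 314, 440,567,  782.76,923,988 ] 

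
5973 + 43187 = 49160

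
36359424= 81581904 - 45222480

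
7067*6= 42402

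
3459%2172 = 1287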